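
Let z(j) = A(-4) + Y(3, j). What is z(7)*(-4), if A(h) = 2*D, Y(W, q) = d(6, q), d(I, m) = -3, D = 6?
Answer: -36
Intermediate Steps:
Y(W, q) = -3
A(h) = 12 (A(h) = 2*6 = 12)
z(j) = 9 (z(j) = 12 - 3 = 9)
z(7)*(-4) = 9*(-4) = -36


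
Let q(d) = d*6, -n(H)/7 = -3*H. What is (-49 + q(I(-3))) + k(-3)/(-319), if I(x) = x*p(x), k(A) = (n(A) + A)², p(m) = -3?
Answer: -251/29 ≈ -8.6552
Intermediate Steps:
n(H) = 21*H (n(H) = -(-21)*H = 21*H)
k(A) = 484*A² (k(A) = (21*A + A)² = (22*A)² = 484*A²)
I(x) = -3*x (I(x) = x*(-3) = -3*x)
q(d) = 6*d
(-49 + q(I(-3))) + k(-3)/(-319) = (-49 + 6*(-3*(-3))) + (484*(-3)²)/(-319) = (-49 + 6*9) + (484*9)*(-1/319) = (-49 + 54) + 4356*(-1/319) = 5 - 396/29 = -251/29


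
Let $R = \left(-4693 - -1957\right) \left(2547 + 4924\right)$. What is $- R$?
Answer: $20440656$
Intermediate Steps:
$R = -20440656$ ($R = \left(-4693 + 1957\right) 7471 = \left(-2736\right) 7471 = -20440656$)
$- R = \left(-1\right) \left(-20440656\right) = 20440656$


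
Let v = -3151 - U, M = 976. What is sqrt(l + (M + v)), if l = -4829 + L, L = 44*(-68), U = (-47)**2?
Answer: I*sqrt(12205) ≈ 110.48*I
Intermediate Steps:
U = 2209
L = -2992
l = -7821 (l = -4829 - 2992 = -7821)
v = -5360 (v = -3151 - 1*2209 = -3151 - 2209 = -5360)
sqrt(l + (M + v)) = sqrt(-7821 + (976 - 5360)) = sqrt(-7821 - 4384) = sqrt(-12205) = I*sqrt(12205)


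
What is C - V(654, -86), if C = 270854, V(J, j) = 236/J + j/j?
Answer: 88568813/327 ≈ 2.7085e+5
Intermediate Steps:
V(J, j) = 1 + 236/J (V(J, j) = 236/J + 1 = 1 + 236/J)
C - V(654, -86) = 270854 - (236 + 654)/654 = 270854 - 890/654 = 270854 - 1*445/327 = 270854 - 445/327 = 88568813/327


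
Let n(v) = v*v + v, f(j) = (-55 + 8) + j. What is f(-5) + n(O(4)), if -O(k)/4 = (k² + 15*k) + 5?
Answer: 104600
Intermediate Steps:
O(k) = -20 - 60*k - 4*k² (O(k) = -4*((k² + 15*k) + 5) = -4*(5 + k² + 15*k) = -20 - 60*k - 4*k²)
f(j) = -47 + j
n(v) = v + v² (n(v) = v² + v = v + v²)
f(-5) + n(O(4)) = (-47 - 5) + (-20 - 60*4 - 4*4²)*(1 + (-20 - 60*4 - 4*4²)) = -52 + (-20 - 240 - 4*16)*(1 + (-20 - 240 - 4*16)) = -52 + (-20 - 240 - 64)*(1 + (-20 - 240 - 64)) = -52 - 324*(1 - 324) = -52 - 324*(-323) = -52 + 104652 = 104600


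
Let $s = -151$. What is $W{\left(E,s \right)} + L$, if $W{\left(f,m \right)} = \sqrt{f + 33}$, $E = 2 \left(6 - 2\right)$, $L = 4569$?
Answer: $4569 + \sqrt{41} \approx 4575.4$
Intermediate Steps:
$E = 8$ ($E = 2 \cdot 4 = 8$)
$W{\left(f,m \right)} = \sqrt{33 + f}$
$W{\left(E,s \right)} + L = \sqrt{33 + 8} + 4569 = \sqrt{41} + 4569 = 4569 + \sqrt{41}$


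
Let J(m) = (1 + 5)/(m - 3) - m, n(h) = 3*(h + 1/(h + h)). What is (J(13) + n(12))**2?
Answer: 900601/1600 ≈ 562.88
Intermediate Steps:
n(h) = 3*h + 3/(2*h) (n(h) = 3*(h + 1/(2*h)) = 3*h + 3/(2*h))
J(m) = -m + 6/(-3 + m) (J(m) = 6/(-3 + m) - m = -m + 6/(-3 + m))
(J(13) + n(12))**2 = ((6 - 1*13**2 + 3*13)/(-3 + 13) + (3*12 + (3/2)/12))**2 = ((6 - 1*169 + 39)/10 + (36 + (3/2)*(1/12)))**2 = ((6 - 169 + 39)/10 + (36 + 1/8))**2 = ((1/10)*(-124) + 289/8)**2 = (-62/5 + 289/8)**2 = (949/40)**2 = 900601/1600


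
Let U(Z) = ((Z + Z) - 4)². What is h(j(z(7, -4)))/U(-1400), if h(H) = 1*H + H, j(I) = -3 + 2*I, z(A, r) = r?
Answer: -11/3931208 ≈ -2.7981e-6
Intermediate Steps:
U(Z) = (-4 + 2*Z)² (U(Z) = (2*Z - 4)² = (-4 + 2*Z)²)
h(H) = 2*H (h(H) = H + H = 2*H)
h(j(z(7, -4)))/U(-1400) = (2*(-3 + 2*(-4)))/((4*(-2 - 1400)²)) = (2*(-3 - 8))/((4*(-1402)²)) = (2*(-11))/((4*1965604)) = -22/7862416 = -22*1/7862416 = -11/3931208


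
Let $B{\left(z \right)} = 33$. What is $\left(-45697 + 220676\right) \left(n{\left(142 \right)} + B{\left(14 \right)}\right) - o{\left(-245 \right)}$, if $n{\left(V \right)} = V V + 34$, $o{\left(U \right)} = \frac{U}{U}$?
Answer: $3540000148$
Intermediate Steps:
$o{\left(U \right)} = 1$
$n{\left(V \right)} = 34 + V^{2}$ ($n{\left(V \right)} = V^{2} + 34 = 34 + V^{2}$)
$\left(-45697 + 220676\right) \left(n{\left(142 \right)} + B{\left(14 \right)}\right) - o{\left(-245 \right)} = \left(-45697 + 220676\right) \left(\left(34 + 142^{2}\right) + 33\right) - 1 = 174979 \left(\left(34 + 20164\right) + 33\right) - 1 = 174979 \left(20198 + 33\right) - 1 = 174979 \cdot 20231 - 1 = 3540000149 - 1 = 3540000148$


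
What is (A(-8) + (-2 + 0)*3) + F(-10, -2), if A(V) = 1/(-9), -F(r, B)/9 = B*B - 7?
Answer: 188/9 ≈ 20.889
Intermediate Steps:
F(r, B) = 63 - 9*B**2 (F(r, B) = -9*(B*B - 7) = -9*(B**2 - 7) = -9*(-7 + B**2) = 63 - 9*B**2)
A(V) = -1/9
(A(-8) + (-2 + 0)*3) + F(-10, -2) = (-1/9 + (-2 + 0)*3) + (63 - 9*(-2)**2) = (-1/9 - 2*3) + (63 - 9*4) = (-1/9 - 6) + (63 - 36) = -55/9 + 27 = 188/9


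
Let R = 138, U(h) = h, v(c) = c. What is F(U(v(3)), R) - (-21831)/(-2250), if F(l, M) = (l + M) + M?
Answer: 201973/750 ≈ 269.30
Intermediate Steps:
F(l, M) = l + 2*M (F(l, M) = (M + l) + M = l + 2*M)
F(U(v(3)), R) - (-21831)/(-2250) = (3 + 2*138) - (-21831)/(-2250) = (3 + 276) - (-21831)*(-1)/2250 = 279 - 1*7277/750 = 279 - 7277/750 = 201973/750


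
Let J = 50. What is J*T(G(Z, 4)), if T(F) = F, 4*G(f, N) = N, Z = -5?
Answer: 50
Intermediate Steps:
G(f, N) = N/4
J*T(G(Z, 4)) = 50*((¼)*4) = 50*1 = 50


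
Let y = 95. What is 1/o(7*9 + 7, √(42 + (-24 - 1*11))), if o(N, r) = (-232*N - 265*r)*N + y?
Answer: -227341/257937907905 + 742*√7/51587581581 ≈ -8.4332e-7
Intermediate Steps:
o(N, r) = 95 + N*(-265*r - 232*N) (o(N, r) = (-232*N - 265*r)*N + 95 = (-265*r - 232*N)*N + 95 = N*(-265*r - 232*N) + 95 = 95 + N*(-265*r - 232*N))
1/o(7*9 + 7, √(42 + (-24 - 1*11))) = 1/(95 - 232*(7*9 + 7)² - 265*(7*9 + 7)*√(42 + (-24 - 1*11))) = 1/(95 - 232*(63 + 7)² - 265*(63 + 7)*√(42 + (-24 - 11))) = 1/(95 - 232*70² - 265*70*√(42 - 35)) = 1/(95 - 232*4900 - 265*70*√7) = 1/(95 - 1136800 - 18550*√7) = 1/(-1136705 - 18550*√7)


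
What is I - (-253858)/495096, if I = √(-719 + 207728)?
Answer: 126929/247548 + 3*√23001 ≈ 455.50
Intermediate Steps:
I = 3*√23001 (I = √207009 = 3*√23001 ≈ 454.98)
I - (-253858)/495096 = 3*√23001 - (-253858)/495096 = 3*√23001 - 1*(-126929/247548) = 3*√23001 + 126929/247548 = 126929/247548 + 3*√23001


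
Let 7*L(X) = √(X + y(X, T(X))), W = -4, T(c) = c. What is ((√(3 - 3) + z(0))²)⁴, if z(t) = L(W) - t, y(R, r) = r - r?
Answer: 256/5764801 ≈ 4.4407e-5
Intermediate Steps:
y(R, r) = 0
L(X) = √X/7 (L(X) = √(X + 0)/7 = √X/7)
z(t) = -t + 2*I/7 (z(t) = √(-4)/7 - t = (2*I)/7 - t = 2*I/7 - t = -t + 2*I/7)
((√(3 - 3) + z(0))²)⁴ = ((√(3 - 3) + (-1*0 + 2*I/7))²)⁴ = ((√0 + (0 + 2*I/7))²)⁴ = ((0 + 2*I/7)²)⁴ = ((2*I/7)²)⁴ = (-4/49)⁴ = 256/5764801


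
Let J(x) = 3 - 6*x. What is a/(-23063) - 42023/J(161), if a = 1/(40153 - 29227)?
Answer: 130731134331/2995837574 ≈ 43.638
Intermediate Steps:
a = 1/10926 ≈ 9.1525e-5
a/(-23063) - 42023/J(161) = (1/10926)/(-23063) - 42023/(3 - 6*161) = (1/10926)*(-1/23063) - 42023/(3 - 966) = -1/251986338 - 42023/(-963) = -1/251986338 - 42023*(-1/963) = -1/251986338 + 42023/963 = 130731134331/2995837574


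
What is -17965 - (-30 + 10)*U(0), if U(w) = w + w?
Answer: -17965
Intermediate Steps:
U(w) = 2*w
-17965 - (-30 + 10)*U(0) = -17965 - (-30 + 10)*2*0 = -17965 - (-20)*0 = -17965 - 1*0 = -17965 + 0 = -17965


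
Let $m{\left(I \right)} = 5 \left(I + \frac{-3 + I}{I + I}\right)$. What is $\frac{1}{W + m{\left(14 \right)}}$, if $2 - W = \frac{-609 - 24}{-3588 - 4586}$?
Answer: $\frac{114436}{8455315} \approx 0.013534$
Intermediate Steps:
$W = \frac{15715}{8174}$ ($W = 2 - \frac{-609 - 24}{-3588 - 4586} = 2 - - \frac{633}{-8174} = 2 - \left(-633\right) \left(- \frac{1}{8174}\right) = 2 - \frac{633}{8174} = \frac{15715}{8174} \approx 1.9226$)
$m{\left(I \right)} = 5 I + \frac{5 \left(-3 + I\right)}{2 I}$ ($m{\left(I \right)} = 5 \left(I + \frac{-3 + I}{2 I}\right) = 5 I + \frac{5 \left(-3 + I\right)}{2 I}$)
$\frac{1}{W + m{\left(14 \right)}} = \frac{1}{\frac{15715}{8174} + \left(\frac{5}{2} + 5 \cdot 14 - \frac{15}{2 \cdot 14}\right)} = \frac{1}{\frac{15715}{8174} + \left(\frac{5}{2} + 70 - \frac{15}{28}\right)} = \frac{1}{\frac{15715}{8174} + \frac{2015}{28}} = \frac{1}{\frac{8455315}{114436}} = \frac{114436}{8455315}$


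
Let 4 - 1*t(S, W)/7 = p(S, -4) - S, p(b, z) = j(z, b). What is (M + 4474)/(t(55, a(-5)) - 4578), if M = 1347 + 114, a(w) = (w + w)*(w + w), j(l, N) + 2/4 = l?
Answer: -11870/8267 ≈ -1.4358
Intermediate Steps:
j(l, N) = -1/2 + l
p(b, z) = -1/2 + z
a(w) = 4*w**2 (a(w) = (2*w)*(2*w) = 4*w**2)
t(S, W) = 119/2 + 7*S (t(S, W) = 28 - 7*((-1/2 - 4) - S) = 28 - 7*(-9/2 - S) = 28 + (63/2 + 7*S) = 119/2 + 7*S)
M = 1461
(M + 4474)/(t(55, a(-5)) - 4578) = (1461 + 4474)/((119/2 + 7*55) - 4578) = 5935/((119/2 + 385) - 4578) = 5935/(889/2 - 4578) = 5935/(-8267/2) = 5935*(-2/8267) = -11870/8267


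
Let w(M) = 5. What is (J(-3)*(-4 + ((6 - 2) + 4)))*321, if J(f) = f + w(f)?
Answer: 2568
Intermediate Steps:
J(f) = 5 + f (J(f) = f + 5 = 5 + f)
(J(-3)*(-4 + ((6 - 2) + 4)))*321 = ((5 - 3)*(-4 + ((6 - 2) + 4)))*321 = (2*(-4 + (4 + 4)))*321 = (2*(-4 + 8))*321 = (2*4)*321 = 8*321 = 2568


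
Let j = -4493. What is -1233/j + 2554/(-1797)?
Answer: -9259421/8073921 ≈ -1.1468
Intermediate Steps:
-1233/j + 2554/(-1797) = -1233/(-4493) + 2554/(-1797) = -1233*(-1/4493) + 2554*(-1/1797) = 1233/4493 - 2554/1797 = -9259421/8073921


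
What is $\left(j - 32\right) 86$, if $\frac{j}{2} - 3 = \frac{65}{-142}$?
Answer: $- \frac{164346}{71} \approx -2314.7$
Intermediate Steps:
$j = \frac{361}{71}$ ($j = 6 + 2 \frac{65}{-142} = 6 + 2 \cdot 65 \left(- \frac{1}{142}\right) = 6 + 2 \left(- \frac{65}{142}\right) = 6 - \frac{65}{71} = \frac{361}{71} \approx 5.0845$)
$\left(j - 32\right) 86 = \left(\frac{361}{71} - 32\right) 86 = \left(- \frac{1911}{71}\right) 86 = - \frac{164346}{71}$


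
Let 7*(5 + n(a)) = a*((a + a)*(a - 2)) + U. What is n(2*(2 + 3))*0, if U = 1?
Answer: 0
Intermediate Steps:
n(a) = -34/7 + 2*a**2*(-2 + a)/7 (n(a) = -5 + (a*((a + a)*(a - 2)) + 1)/7 = -5 + (a*((2*a)*(-2 + a)) + 1)/7 = -5 + (a*(2*a*(-2 + a)) + 1)/7 = -5 + (2*a**2*(-2 + a) + 1)/7 = -5 + (1 + 2*a**2*(-2 + a))/7 = -5 + (1/7 + 2*a**2*(-2 + a)/7) = -34/7 + 2*a**2*(-2 + a)/7)
n(2*(2 + 3))*0 = (-34/7 - 4*4*(2 + 3)**2/7 + 2*(2*(2 + 3))**3/7)*0 = (-34/7 - 4*(2*5)**2/7 + 2*(2*5)**3/7)*0 = (-34/7 - 4/7*10**2 + (2/7)*10**3)*0 = (-34/7 - 4/7*100 + (2/7)*1000)*0 = (-34/7 - 400/7 + 2000/7)*0 = (1566/7)*0 = 0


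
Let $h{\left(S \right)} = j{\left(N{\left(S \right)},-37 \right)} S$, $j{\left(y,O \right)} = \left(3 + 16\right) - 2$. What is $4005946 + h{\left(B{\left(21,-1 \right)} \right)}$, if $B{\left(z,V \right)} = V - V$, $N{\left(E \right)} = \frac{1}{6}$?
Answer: $4005946$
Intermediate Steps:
$N{\left(E \right)} = \frac{1}{6}$
$j{\left(y,O \right)} = 17$ ($j{\left(y,O \right)} = 19 - 2 = 17$)
$B{\left(z,V \right)} = 0$
$h{\left(S \right)} = 17 S$
$4005946 + h{\left(B{\left(21,-1 \right)} \right)} = 4005946 + 17 \cdot 0 = 4005946 + 0 = 4005946$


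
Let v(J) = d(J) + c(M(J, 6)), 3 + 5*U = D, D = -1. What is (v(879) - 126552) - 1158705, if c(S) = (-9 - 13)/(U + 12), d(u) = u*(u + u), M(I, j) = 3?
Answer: 7280645/28 ≈ 2.6002e+5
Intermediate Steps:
U = -4/5 (U = -3/5 + (1/5)*(-1) = -3/5 - 1/5 = -4/5 ≈ -0.80000)
d(u) = 2*u**2 (d(u) = u*(2*u) = 2*u**2)
c(S) = -55/28 (c(S) = (-9 - 13)/(-4/5 + 12) = -22/56/5 = -22*5/56 = -55/28)
v(J) = -55/28 + 2*J**2 (v(J) = 2*J**2 - 55/28 = -55/28 + 2*J**2)
(v(879) - 126552) - 1158705 = ((-55/28 + 2*879**2) - 126552) - 1158705 = ((-55/28 + 2*772641) - 126552) - 1158705 = ((-55/28 + 1545282) - 126552) - 1158705 = (43267841/28 - 126552) - 1158705 = 39724385/28 - 1158705 = 7280645/28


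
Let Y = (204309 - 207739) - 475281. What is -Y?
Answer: 478711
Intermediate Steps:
Y = -478711 (Y = -3430 - 475281 = -478711)
-Y = -1*(-478711) = 478711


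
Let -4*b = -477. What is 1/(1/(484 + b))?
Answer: 2413/4 ≈ 603.25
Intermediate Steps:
b = 477/4 (b = -1/4*(-477) = 477/4 ≈ 119.25)
1/(1/(484 + b)) = 1/(1/(484 + 477/4)) = 1/(1/(2413/4)) = 1/(4/2413) = 2413/4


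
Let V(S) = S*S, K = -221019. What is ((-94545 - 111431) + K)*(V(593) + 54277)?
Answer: -173328372370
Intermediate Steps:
V(S) = S²
((-94545 - 111431) + K)*(V(593) + 54277) = ((-94545 - 111431) - 221019)*(593² + 54277) = (-205976 - 221019)*(351649 + 54277) = -426995*405926 = -173328372370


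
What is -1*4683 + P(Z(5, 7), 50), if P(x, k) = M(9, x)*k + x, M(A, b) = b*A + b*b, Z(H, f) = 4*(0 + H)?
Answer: 24337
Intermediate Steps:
Z(H, f) = 4*H
M(A, b) = b² + A*b (M(A, b) = A*b + b² = b² + A*b)
P(x, k) = x + k*x*(9 + x) (P(x, k) = (x*(9 + x))*k + x = k*x*(9 + x) + x = x + k*x*(9 + x))
-1*4683 + P(Z(5, 7), 50) = -1*4683 + (4*5)*(1 + 50*(9 + 4*5)) = -4683 + 20*(1 + 50*(9 + 20)) = -4683 + 20*(1 + 50*29) = -4683 + 20*(1 + 1450) = -4683 + 20*1451 = -4683 + 29020 = 24337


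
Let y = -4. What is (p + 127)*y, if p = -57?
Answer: -280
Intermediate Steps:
(p + 127)*y = (-57 + 127)*(-4) = 70*(-4) = -280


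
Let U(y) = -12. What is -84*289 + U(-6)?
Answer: -24288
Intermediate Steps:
-84*289 + U(-6) = -84*289 - 12 = -24276 - 12 = -24288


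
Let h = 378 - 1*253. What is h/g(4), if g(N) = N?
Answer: 125/4 ≈ 31.250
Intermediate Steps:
h = 125 (h = 378 - 253 = 125)
h/g(4) = 125/4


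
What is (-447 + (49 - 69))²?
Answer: 218089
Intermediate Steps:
(-447 + (49 - 69))² = (-447 - 20)² = (-467)² = 218089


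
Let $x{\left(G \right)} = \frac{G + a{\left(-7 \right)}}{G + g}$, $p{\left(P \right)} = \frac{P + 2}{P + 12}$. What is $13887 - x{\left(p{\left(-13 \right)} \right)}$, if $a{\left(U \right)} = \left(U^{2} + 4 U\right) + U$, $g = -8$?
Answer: $\frac{41636}{3} \approx 13879.0$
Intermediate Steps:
$p{\left(P \right)} = \frac{2 + P}{12 + P}$
$a{\left(U \right)} = U^{2} + 5 U$
$x{\left(G \right)} = \frac{14 + G}{-8 + G}$ ($x{\left(G \right)} = \frac{G - 7 \left(5 - 7\right)}{G - 8} = \frac{G - -14}{-8 + G} = \frac{G + 14}{-8 + G} = \frac{14 + G}{-8 + G}$)
$13887 - x{\left(p{\left(-13 \right)} \right)} = 13887 - \frac{14 + \frac{2 - 13}{12 - 13}}{-8 + \frac{2 - 13}{12 - 13}} = 13887 - \frac{14 + \frac{1}{-1} \left(-11\right)}{-8 + \frac{1}{-1} \left(-11\right)} = 13887 - \frac{14 - -11}{-8 - -11} = 13887 - \frac{14 + 11}{-8 + 11} = 13887 - \frac{1}{3} \cdot 25 = 13887 - \frac{25}{3} = \frac{41636}{3}$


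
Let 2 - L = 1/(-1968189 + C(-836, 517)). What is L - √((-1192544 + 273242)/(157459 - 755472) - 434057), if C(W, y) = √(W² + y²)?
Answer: 7747535915261/3873766973536 + 11*√7985/3873766973536 - I*√155226718465044707/598013 ≈ 2.0 - 658.83*I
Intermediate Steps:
L = 2 - 1/(-1968189 + 11*√7985) (L = 2 - 1/(-1968189 + √((-836)² + 517²)) = 2 - 1/(-1968189 + √(698896 + 267289)) = 2 - 1/(-1968189 + √966185) = 2 - 1/(-1968189 + 11*√7985) ≈ 2.0000)
L - √((-1192544 + 273242)/(157459 - 755472) - 434057) = (7747535915261/3873766973536 + 11*√7985/3873766973536) - √((-1192544 + 273242)/(157459 - 755472) - 434057) = (7747535915261/3873766973536 + 11*√7985/3873766973536) - √(-919302/(-598013) - 434057) = (7747535915261/3873766973536 + 11*√7985/3873766973536) - √(-919302*(-1/598013) - 434057) = (7747535915261/3873766973536 + 11*√7985/3873766973536) - √(919302/598013 - 434057) = (7747535915261/3873766973536 + 11*√7985/3873766973536) - √(-259570809439/598013) = (7747535915261/3873766973536 + 11*√7985/3873766973536) - I*√155226718465044707/598013 = 7747535915261/3873766973536 + 11*√7985/3873766973536 - I*√155226718465044707/598013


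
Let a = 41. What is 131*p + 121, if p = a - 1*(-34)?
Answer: 9946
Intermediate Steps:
p = 75 (p = 41 - 1*(-34) = 41 + 34 = 75)
131*p + 121 = 131*75 + 121 = 9825 + 121 = 9946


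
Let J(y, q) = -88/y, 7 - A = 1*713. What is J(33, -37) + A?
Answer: -2126/3 ≈ -708.67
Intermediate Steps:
A = -706 (A = 7 - 713 = -706)
J(33, -37) + A = -88/33 - 706 = -88*1/33 - 706 = -8/3 - 706 = -2126/3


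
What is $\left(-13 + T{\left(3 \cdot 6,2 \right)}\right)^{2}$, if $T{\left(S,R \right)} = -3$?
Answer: $256$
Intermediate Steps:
$\left(-13 + T{\left(3 \cdot 6,2 \right)}\right)^{2} = \left(-13 - 3\right)^{2} = \left(-16\right)^{2} = 256$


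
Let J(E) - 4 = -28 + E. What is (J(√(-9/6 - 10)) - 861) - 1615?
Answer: -2500 + I*√46/2 ≈ -2500.0 + 3.3912*I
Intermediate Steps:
J(E) = -24 + E (J(E) = 4 + (-28 + E) = -24 + E)
(J(√(-9/6 - 10)) - 861) - 1615 = ((-24 + √(-9/6 - 10)) - 861) - 1615 = ((-24 + √(-9*⅙ - 10)) - 861) - 1615 = ((-24 + √(-3/2 - 10)) - 861) - 1615 = ((-24 + √(-23/2)) - 861) - 1615 = ((-24 + I*√46/2) - 861) - 1615 = (-885 + I*√46/2) - 1615 = -2500 + I*√46/2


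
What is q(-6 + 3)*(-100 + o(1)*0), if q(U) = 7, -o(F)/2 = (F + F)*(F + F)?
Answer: -700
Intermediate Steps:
o(F) = -8*F**2 (o(F) = -2*(F + F)*(F + F) = -2*2*F*2*F = -8*F**2)
q(-6 + 3)*(-100 + o(1)*0) = 7*(-100 - 8*1**2*0) = 7*(-100 - 8*1*0) = 7*(-100 - 8*0) = 7*(-100 + 0) = 7*(-100) = -700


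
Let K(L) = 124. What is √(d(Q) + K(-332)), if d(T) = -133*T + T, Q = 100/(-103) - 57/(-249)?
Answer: 974*√17098/8549 ≈ 14.898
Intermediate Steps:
Q = -6343/8549 (Q = 100*(-1/103) - 57*(-1/249) = -100/103 + 19/83 = -6343/8549 ≈ -0.74196)
d(T) = -132*T
√(d(Q) + K(-332)) = √(-132*(-6343/8549) + 124) = √(837276/8549 + 124) = √(1897352/8549) = 974*√17098/8549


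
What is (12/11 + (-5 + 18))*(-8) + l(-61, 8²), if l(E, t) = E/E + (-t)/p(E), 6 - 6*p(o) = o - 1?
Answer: -21949/187 ≈ -117.37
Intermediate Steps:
p(o) = 7/6 - o/6 (p(o) = 1 - (o - 1)/6 = 1 - (-1 + o)/6 = 1 + (⅙ - o/6) = 7/6 - o/6)
l(E, t) = 1 - t/(7/6 - E/6) (l(E, t) = E/E + (-t)/(7/6 - E/6) = 1 - t/(7/6 - E/6))
(12/11 + (-5 + 18))*(-8) + l(-61, 8²) = (12/11 + (-5 + 18))*(-8) + (-7 - 61 + 6*8²)/(-7 - 61) = (12*(1/11) + 13)*(-8) + (-7 - 61 + 6*64)/(-68) = (12/11 + 13)*(-8) - (-7 - 61 + 384)/68 = (155/11)*(-8) - 1/68*316 = -1240/11 - 79/17 = -21949/187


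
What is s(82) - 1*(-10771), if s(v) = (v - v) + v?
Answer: 10853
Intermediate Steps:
s(v) = v (s(v) = 0 + v = v)
s(82) - 1*(-10771) = 82 - 1*(-10771) = 82 + 10771 = 10853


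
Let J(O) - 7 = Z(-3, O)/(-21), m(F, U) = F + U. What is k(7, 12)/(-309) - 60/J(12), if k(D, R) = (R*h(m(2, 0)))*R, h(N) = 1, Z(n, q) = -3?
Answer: -4566/515 ≈ -8.8660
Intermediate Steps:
k(D, R) = R² (k(D, R) = (R*1)*R = R*R = R²)
J(O) = 50/7 (J(O) = 7 - 3/(-21) = 7 - 3*(-1/21) = 7 + ⅐ = 50/7)
k(7, 12)/(-309) - 60/J(12) = 12²/(-309) - 60/50/7 = 144*(-1/309) - 60*7/50 = -48/103 - 42/5 = -4566/515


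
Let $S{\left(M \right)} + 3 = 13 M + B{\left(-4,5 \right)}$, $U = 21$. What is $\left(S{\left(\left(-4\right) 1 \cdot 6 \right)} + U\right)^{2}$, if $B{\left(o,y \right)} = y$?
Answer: $83521$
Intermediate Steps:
$S{\left(M \right)} = 2 + 13 M$ ($S{\left(M \right)} = -3 + \left(13 M + 5\right) = -3 + \left(5 + 13 M\right) = 2 + 13 M$)
$\left(S{\left(\left(-4\right) 1 \cdot 6 \right)} + U\right)^{2} = \left(\left(2 + 13 \left(-4\right) 1 \cdot 6\right) + 21\right)^{2} = \left(\left(2 + 13 \left(\left(-4\right) 6\right)\right) + 21\right)^{2} = \left(\left(2 + 13 \left(-24\right)\right) + 21\right)^{2} = \left(\left(2 - 312\right) + 21\right)^{2} = \left(-310 + 21\right)^{2} = \left(-289\right)^{2} = 83521$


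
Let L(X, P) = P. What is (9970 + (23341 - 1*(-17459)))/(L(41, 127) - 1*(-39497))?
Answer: 25385/19812 ≈ 1.2813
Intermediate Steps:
(9970 + (23341 - 1*(-17459)))/(L(41, 127) - 1*(-39497)) = (9970 + (23341 - 1*(-17459)))/(127 - 1*(-39497)) = (9970 + (23341 + 17459))/(127 + 39497) = (9970 + 40800)/39624 = 50770*(1/39624) = 25385/19812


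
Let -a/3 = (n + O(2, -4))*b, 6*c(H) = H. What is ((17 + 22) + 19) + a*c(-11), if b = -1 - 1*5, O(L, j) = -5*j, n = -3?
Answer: -503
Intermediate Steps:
c(H) = H/6
b = -6 (b = -1 - 5 = -6)
a = 306 (a = -3*(-3 - 5*(-4))*(-6) = -3*(-3 + 20)*(-6) = -51*(-6) = -3*(-102) = 306)
((17 + 22) + 19) + a*c(-11) = ((17 + 22) + 19) + 306*((⅙)*(-11)) = (39 + 19) + 306*(-11/6) = 58 - 561 = -503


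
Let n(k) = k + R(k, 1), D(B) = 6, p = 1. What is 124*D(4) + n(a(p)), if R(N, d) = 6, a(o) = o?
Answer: 751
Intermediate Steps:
n(k) = 6 + k (n(k) = k + 6 = 6 + k)
124*D(4) + n(a(p)) = 124*6 + (6 + 1) = 744 + 7 = 751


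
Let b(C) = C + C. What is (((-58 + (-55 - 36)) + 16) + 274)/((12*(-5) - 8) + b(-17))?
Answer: -47/34 ≈ -1.3824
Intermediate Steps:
b(C) = 2*C
(((-58 + (-55 - 36)) + 16) + 274)/((12*(-5) - 8) + b(-17)) = (((-58 + (-55 - 36)) + 16) + 274)/((12*(-5) - 8) + 2*(-17)) = (((-58 - 91) + 16) + 274)/((-60 - 8) - 34) = ((-149 + 16) + 274)/(-68 - 34) = (-133 + 274)/(-102) = 141*(-1/102) = -47/34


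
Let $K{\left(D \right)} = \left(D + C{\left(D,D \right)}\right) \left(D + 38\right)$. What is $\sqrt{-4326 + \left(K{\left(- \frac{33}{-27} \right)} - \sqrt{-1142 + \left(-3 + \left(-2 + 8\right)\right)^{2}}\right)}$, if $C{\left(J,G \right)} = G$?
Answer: $\frac{\sqrt{-342640 - 81 i \sqrt{1133}}}{9} \approx 0.25876 - 65.04 i$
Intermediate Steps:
$K{\left(D \right)} = 2 D \left(38 + D\right)$ ($K{\left(D \right)} = \left(D + D\right) \left(D + 38\right) = 2 D \left(38 + D\right)$)
$\sqrt{-4326 + \left(K{\left(- \frac{33}{-27} \right)} - \sqrt{-1142 + \left(-3 + \left(-2 + 8\right)\right)^{2}}\right)} = \sqrt{-4326 + \left(2 \left(- \frac{33}{-27}\right) \left(38 - \frac{33}{-27}\right) - \sqrt{-1142 + \left(-3 + \left(-2 + 8\right)\right)^{2}}\right)} = \sqrt{-4326 + \left(2 \left(\left(-33\right) \left(- \frac{1}{27}\right)\right) \left(38 - - \frac{11}{9}\right) - \sqrt{-1142 + \left(-3 + 6\right)^{2}}\right)} = \sqrt{-4326 - \left(\sqrt{-1142 + 3^{2}} - \frac{22 \left(38 + \frac{11}{9}\right)}{9}\right)} = \sqrt{-4326 + \left(2 \cdot \frac{11}{9} \cdot \frac{353}{9} - \sqrt{-1142 + 9}\right)} = \sqrt{-4326 + \left(\frac{7766}{81} - \sqrt{-1133}\right)} = \sqrt{-4326 + \left(\frac{7766}{81} - i \sqrt{1133}\right)} = \sqrt{- \frac{342640}{81} - i \sqrt{1133}}$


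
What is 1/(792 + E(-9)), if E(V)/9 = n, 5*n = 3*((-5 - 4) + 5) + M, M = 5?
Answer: 5/3897 ≈ 0.0012830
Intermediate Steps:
n = -7/5 (n = (3*((-5 - 4) + 5) + 5)/5 = (3*(-9 + 5) + 5)/5 = (3*(-4) + 5)/5 = (-12 + 5)/5 = (⅕)*(-7) = -7/5 ≈ -1.4000)
E(V) = -63/5 (E(V) = 9*(-7/5) = -63/5)
1/(792 + E(-9)) = 1/(792 - 63/5) = 1/(3897/5) = 5/3897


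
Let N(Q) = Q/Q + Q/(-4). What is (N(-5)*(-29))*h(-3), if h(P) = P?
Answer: 783/4 ≈ 195.75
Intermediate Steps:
N(Q) = 1 - Q/4 (N(Q) = 1 + Q*(-1/4) = 1 - Q/4)
(N(-5)*(-29))*h(-3) = ((1 - 1/4*(-5))*(-29))*(-3) = ((1 + 5/4)*(-29))*(-3) = ((9/4)*(-29))*(-3) = -261/4*(-3) = 783/4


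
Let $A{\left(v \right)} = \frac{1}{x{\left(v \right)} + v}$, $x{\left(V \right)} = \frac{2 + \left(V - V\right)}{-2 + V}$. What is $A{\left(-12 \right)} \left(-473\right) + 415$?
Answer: $\frac{38586}{85} \approx 453.95$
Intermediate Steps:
$x{\left(V \right)} = \frac{2}{-2 + V}$ ($x{\left(V \right)} = \frac{2 + 0}{-2 + V} = \frac{2}{-2 + V}$)
$A{\left(v \right)} = \frac{1}{v + \frac{2}{-2 + v}}$ ($A{\left(v \right)} = \frac{1}{\frac{2}{-2 + v} + v} = \frac{1}{v + \frac{2}{-2 + v}}$)
$A{\left(-12 \right)} \left(-473\right) + 415 = \frac{-2 - 12}{2 - 12 \left(-2 - 12\right)} \left(-473\right) + 415 = \frac{1}{2 - -168} \left(-14\right) \left(-473\right) + 415 = \frac{1}{2 + 168} \left(-14\right) \left(-473\right) + 415 = \frac{1}{170} \left(-14\right) \left(-473\right) + 415 = \left(- \frac{7}{85}\right) \left(-473\right) + 415 = \frac{3311}{85} + 415 = \frac{38586}{85}$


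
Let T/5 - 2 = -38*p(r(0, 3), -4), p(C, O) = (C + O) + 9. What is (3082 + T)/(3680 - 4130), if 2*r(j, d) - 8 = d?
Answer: -1097/450 ≈ -2.4378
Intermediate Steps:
r(j, d) = 4 + d/2
p(C, O) = 9 + C + O
T = -1985 (T = 10 + 5*(-38*(9 + (4 + (½)*3) - 4)) = 10 + 5*(-38*(9 + (4 + 3/2) - 4)) = 10 + 5*(-38*(9 + 11/2 - 4)) = 10 + 5*(-38*21/2) = 10 + 5*(-399) = 10 - 1995 = -1985)
(3082 + T)/(3680 - 4130) = (3082 - 1985)/(3680 - 4130) = 1097/(-450) = 1097*(-1/450) = -1097/450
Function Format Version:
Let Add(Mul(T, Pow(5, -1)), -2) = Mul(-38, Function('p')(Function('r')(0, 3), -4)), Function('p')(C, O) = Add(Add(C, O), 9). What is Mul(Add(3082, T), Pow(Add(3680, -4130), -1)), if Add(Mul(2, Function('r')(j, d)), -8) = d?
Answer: Rational(-1097, 450) ≈ -2.4378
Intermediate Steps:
Function('r')(j, d) = Add(4, Mul(Rational(1, 2), d))
Function('p')(C, O) = Add(9, C, O)
T = -1985 (T = Add(10, Mul(5, Mul(-38, Add(9, Add(4, Mul(Rational(1, 2), 3)), -4)))) = Add(10, Mul(5, Mul(-38, Add(9, Add(4, Rational(3, 2)), -4)))) = Add(10, Mul(5, Mul(-38, Add(9, Rational(11, 2), -4)))) = Add(10, Mul(5, Mul(-38, Rational(21, 2)))) = Add(10, Mul(5, -399)) = Add(10, -1995) = -1985)
Mul(Add(3082, T), Pow(Add(3680, -4130), -1)) = Mul(Add(3082, -1985), Pow(Add(3680, -4130), -1)) = Mul(1097, Pow(-450, -1)) = Mul(1097, Rational(-1, 450)) = Rational(-1097, 450)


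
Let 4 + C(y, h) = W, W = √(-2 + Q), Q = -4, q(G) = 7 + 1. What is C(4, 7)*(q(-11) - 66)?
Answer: 232 - 58*I*√6 ≈ 232.0 - 142.07*I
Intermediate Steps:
q(G) = 8
W = I*√6 (W = √(-2 - 4) = √(-6) = I*√6 ≈ 2.4495*I)
C(y, h) = -4 + I*√6
C(4, 7)*(q(-11) - 66) = (-4 + I*√6)*(8 - 66) = (-4 + I*√6)*(-58) = 232 - 58*I*√6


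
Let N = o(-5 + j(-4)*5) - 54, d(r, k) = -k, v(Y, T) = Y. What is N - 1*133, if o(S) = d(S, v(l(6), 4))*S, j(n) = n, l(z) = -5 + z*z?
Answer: 588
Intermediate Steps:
l(z) = -5 + z**2
o(S) = -31*S (o(S) = (-(-5 + 6**2))*S = (-(-5 + 36))*S = (-1*31)*S = -31*S)
N = 721 (N = -31*(-5 - 4*5) - 54 = -31*(-5 - 20) - 54 = -31*(-25) - 54 = 775 - 54 = 721)
N - 1*133 = 721 - 1*133 = 721 - 133 = 588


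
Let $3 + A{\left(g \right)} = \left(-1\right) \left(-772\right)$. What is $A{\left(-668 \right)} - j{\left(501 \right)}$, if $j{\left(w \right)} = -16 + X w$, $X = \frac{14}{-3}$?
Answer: $3123$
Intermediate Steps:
$X = - \frac{14}{3}$ ($X = 14 \left(- \frac{1}{3}\right) = - \frac{14}{3} \approx -4.6667$)
$A{\left(g \right)} = 769$ ($A{\left(g \right)} = -3 - -772 = -3 + 772 = 769$)
$j{\left(w \right)} = -16 - \frac{14 w}{3}$
$A{\left(-668 \right)} - j{\left(501 \right)} = 769 - \left(-16 - 2338\right) = 769 - -2354 = 769 + 2354 = 3123$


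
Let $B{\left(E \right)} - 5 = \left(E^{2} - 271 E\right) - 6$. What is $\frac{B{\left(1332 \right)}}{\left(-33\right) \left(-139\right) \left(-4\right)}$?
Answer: $- \frac{1413251}{18348} \approx -77.025$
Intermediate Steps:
$B{\left(E \right)} = -1 + E^{2} - 271 E$ ($B{\left(E \right)} = 5 - \left(6 - E^{2} + 271 E\right) = -1 + E^{2} - 271 E$)
$\frac{B{\left(1332 \right)}}{\left(-33\right) \left(-139\right) \left(-4\right)} = \frac{-1 + 1332^{2} - 360972}{\left(-33\right) \left(-139\right) \left(-4\right)} = \frac{-1 + 1774224 - 360972}{4587 \left(-4\right)} = \frac{1413251}{-18348} = 1413251 \left(- \frac{1}{18348}\right) = - \frac{1413251}{18348}$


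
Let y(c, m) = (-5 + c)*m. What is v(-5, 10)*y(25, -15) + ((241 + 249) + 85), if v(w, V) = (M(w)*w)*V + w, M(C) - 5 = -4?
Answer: 17075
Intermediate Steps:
y(c, m) = m*(-5 + c)
M(C) = 1 (M(C) = 5 - 4 = 1)
v(w, V) = w + V*w (v(w, V) = (1*w)*V + w = w*V + w = V*w + w = w + V*w)
v(-5, 10)*y(25, -15) + ((241 + 249) + 85) = (-5*(1 + 10))*(-15*(-5 + 25)) + ((241 + 249) + 85) = (-5*11)*(-15*20) + (490 + 85) = -55*(-300) + 575 = 16500 + 575 = 17075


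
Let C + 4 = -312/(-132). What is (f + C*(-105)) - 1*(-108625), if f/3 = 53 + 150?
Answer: 1203464/11 ≈ 1.0941e+5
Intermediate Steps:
C = -18/11 (C = -4 - 312/(-132) = -4 - 312*(-1/132) = -4 + 26/11 = -18/11 ≈ -1.6364)
f = 609 (f = 3*(53 + 150) = 3*203 = 609)
(f + C*(-105)) - 1*(-108625) = (609 - 18/11*(-105)) - 1*(-108625) = (609 + 1890/11) + 108625 = 8589/11 + 108625 = 1203464/11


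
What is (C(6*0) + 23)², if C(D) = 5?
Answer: 784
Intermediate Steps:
(C(6*0) + 23)² = (5 + 23)² = 28² = 784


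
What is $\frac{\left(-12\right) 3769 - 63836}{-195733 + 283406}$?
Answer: $- \frac{109064}{87673} \approx -1.244$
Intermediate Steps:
$\frac{\left(-12\right) 3769 - 63836}{-195733 + 283406} = \frac{-45228 - 63836}{87673} = \left(-109064\right) \frac{1}{87673} = - \frac{109064}{87673}$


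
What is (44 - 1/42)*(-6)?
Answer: -1847/7 ≈ -263.86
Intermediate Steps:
(44 - 1/42)*(-6) = (1847/42)*(-6) = -1847/7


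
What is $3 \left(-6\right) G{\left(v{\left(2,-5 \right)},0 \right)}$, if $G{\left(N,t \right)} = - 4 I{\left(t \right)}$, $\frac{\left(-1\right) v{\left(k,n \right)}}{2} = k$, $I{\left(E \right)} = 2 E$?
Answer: $0$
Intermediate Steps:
$v{\left(k,n \right)} = - 2 k$
$G{\left(N,t \right)} = - 8 t$ ($G{\left(N,t \right)} = - 4 \cdot 2 t = - 8 t$)
$3 \left(-6\right) G{\left(v{\left(2,-5 \right)},0 \right)} = 3 \left(-6\right) \left(\left(-8\right) 0\right) = \left(-18\right) 0 = 0$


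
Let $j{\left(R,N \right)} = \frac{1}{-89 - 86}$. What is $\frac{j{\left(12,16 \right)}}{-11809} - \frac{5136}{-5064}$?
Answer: $\frac{442247261}{436047325} \approx 1.0142$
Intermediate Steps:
$j{\left(R,N \right)} = - \frac{1}{175}$ ($j{\left(R,N \right)} = \frac{1}{-175} = - \frac{1}{175}$)
$\frac{j{\left(12,16 \right)}}{-11809} - \frac{5136}{-5064} = - \frac{1}{175 \left(-11809\right)} - \frac{5136}{-5064} = \left(- \frac{1}{175}\right) \left(- \frac{1}{11809}\right) - - \frac{214}{211} = \frac{1}{2066575} + \frac{214}{211} = \frac{442247261}{436047325}$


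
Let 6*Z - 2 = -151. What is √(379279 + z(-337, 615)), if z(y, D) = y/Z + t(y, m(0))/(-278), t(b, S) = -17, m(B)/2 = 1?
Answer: √650783501928314/41422 ≈ 615.87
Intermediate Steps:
Z = -149/6 (Z = ⅓ + (⅙)*(-151) = ⅓ - 151/6 = -149/6 ≈ -24.833)
m(B) = 2 (m(B) = 2*1 = 2)
z(y, D) = 17/278 - 6*y/149 (z(y, D) = y/(-149/6) - 17/(-278) = y*(-6/149) - 17*(-1/278) = -6*y/149 + 17/278 = 17/278 - 6*y/149)
√(379279 + z(-337, 615)) = √(379279 + (17/278 - 6/149*(-337))) = √(379279 + (17/278 + 2022/149)) = √(379279 + 564649/41422) = √(15711059387/41422) = √650783501928314/41422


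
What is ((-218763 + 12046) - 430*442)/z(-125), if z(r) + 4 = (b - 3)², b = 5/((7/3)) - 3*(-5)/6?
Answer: 25922764/85 ≈ 3.0497e+5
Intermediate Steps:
b = 65/14 (b = 5/((7*(⅓))) + 15*(⅙) = 5/(7/3) + 5/2 = 5*(3/7) + 5/2 = 15/7 + 5/2 = 65/14 ≈ 4.6429)
z(r) = -255/196 (z(r) = -4 + (65/14 - 3)² = -4 + (23/14)² = -4 + 529/196 = -255/196)
((-218763 + 12046) - 430*442)/z(-125) = ((-218763 + 12046) - 430*442)/(-255/196) = (-206717 - 1*190060)*(-196/255) = (-206717 - 190060)*(-196/255) = -396777*(-196/255) = 25922764/85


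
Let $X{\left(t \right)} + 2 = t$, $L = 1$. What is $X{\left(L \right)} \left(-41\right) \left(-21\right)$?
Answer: $-861$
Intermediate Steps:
$X{\left(t \right)} = -2 + t$
$X{\left(L \right)} \left(-41\right) \left(-21\right) = \left(-2 + 1\right) \left(-41\right) \left(-21\right) = \left(-1\right) \left(-41\right) \left(-21\right) = 41 \left(-21\right) = -861$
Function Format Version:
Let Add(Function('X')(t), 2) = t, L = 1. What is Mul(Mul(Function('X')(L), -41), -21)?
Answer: -861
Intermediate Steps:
Function('X')(t) = Add(-2, t)
Mul(Mul(Function('X')(L), -41), -21) = Mul(Mul(Add(-2, 1), -41), -21) = Mul(Mul(-1, -41), -21) = Mul(41, -21) = -861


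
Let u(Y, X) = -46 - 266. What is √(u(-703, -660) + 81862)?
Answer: 5*√3262 ≈ 285.57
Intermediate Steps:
u(Y, X) = -312
√(u(-703, -660) + 81862) = √(-312 + 81862) = √81550 = 5*√3262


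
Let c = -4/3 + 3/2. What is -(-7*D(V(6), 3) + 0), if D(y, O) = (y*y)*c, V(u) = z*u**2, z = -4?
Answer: 24192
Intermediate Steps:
c = 1/6 (c = -4*1/3 + 3*(1/2) = -4/3 + 3/2 = 1/6 ≈ 0.16667)
V(u) = -4*u**2
D(y, O) = y**2/6 (D(y, O) = (y*y)*(1/6) = y**2*(1/6) = y**2/6)
-(-7*D(V(6), 3) + 0) = -(-7*(-4*6**2)**2/6 + 0) = -(-7*(-4*36)**2/6 + 0) = -(-7*(-144)**2/6 + 0) = -(-7*20736/6 + 0) = -(-7*3456 + 0) = -(-24192 + 0) = -1*(-24192) = 24192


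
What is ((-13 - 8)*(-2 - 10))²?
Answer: 63504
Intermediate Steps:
((-13 - 8)*(-2 - 10))² = (-21*(-12))² = 252² = 63504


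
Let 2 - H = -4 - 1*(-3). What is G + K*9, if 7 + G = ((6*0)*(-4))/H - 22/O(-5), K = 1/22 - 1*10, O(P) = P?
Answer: -10141/110 ≈ -92.191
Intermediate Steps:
H = 3 (H = 2 - (-4 - 1*(-3)) = 2 - (-4 + 3) = 2 - 1*(-1) = 2 + 1 = 3)
K = -219/22 (K = 1/22 - 10 = -219/22 ≈ -9.9545)
G = -13/5 (G = -7 + (((6*0)*(-4))/3 - 22/(-5)) = -7 + ((0*(-4))*(1/3) - 22*(-1/5)) = -7 + (0*(1/3) + 22/5) = -7 + (0 + 22/5) = -7 + 22/5 = -13/5 ≈ -2.6000)
G + K*9 = -13/5 - 219/22*9 = -13/5 - 1971/22 = -10141/110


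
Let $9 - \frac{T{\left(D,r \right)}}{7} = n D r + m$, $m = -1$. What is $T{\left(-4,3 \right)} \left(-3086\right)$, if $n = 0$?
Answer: $-216020$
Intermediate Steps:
$T{\left(D,r \right)} = 70$ ($T{\left(D,r \right)} = 63 - 7 \left(0 D r - 1\right) = 63 - 7 \left(0 r - 1\right) = 63 - 7 \left(0 - 1\right) = 63 - -7 = 63 + 7 = 70$)
$T{\left(-4,3 \right)} \left(-3086\right) = 70 \left(-3086\right) = -216020$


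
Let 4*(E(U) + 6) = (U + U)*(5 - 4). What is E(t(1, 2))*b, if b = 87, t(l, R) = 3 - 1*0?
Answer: -783/2 ≈ -391.50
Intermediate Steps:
t(l, R) = 3 (t(l, R) = 3 + 0 = 3)
E(U) = -6 + U/2 (E(U) = -6 + ((U + U)*(5 - 4))/4 = -6 + ((2*U)*1)/4 = -6 + (2*U)/4 = -6 + U/2)
E(t(1, 2))*b = (-6 + (½)*3)*87 = (-6 + 3/2)*87 = -9/2*87 = -783/2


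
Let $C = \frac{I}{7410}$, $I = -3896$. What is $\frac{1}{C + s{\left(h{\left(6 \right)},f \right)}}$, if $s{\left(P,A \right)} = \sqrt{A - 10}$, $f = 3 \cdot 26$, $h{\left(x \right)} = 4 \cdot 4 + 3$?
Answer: $\frac{1804335}{232410749} + \frac{13727025 \sqrt{17}}{464821498} \approx 0.12953$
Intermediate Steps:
$h{\left(x \right)} = 19$ ($h{\left(x \right)} = 16 + 3 = 19$)
$f = 78$
$s{\left(P,A \right)} = \sqrt{-10 + A}$
$C = - \frac{1948}{3705}$ ($C = - \frac{3896}{7410} = \left(-3896\right) \frac{1}{7410} = - \frac{1948}{3705} \approx -0.52578$)
$\frac{1}{C + s{\left(h{\left(6 \right)},f \right)}} = \frac{1}{- \frac{1948}{3705} + \sqrt{-10 + 78}} = \frac{1}{- \frac{1948}{3705} + \sqrt{68}} = \frac{1}{- \frac{1948}{3705} + 2 \sqrt{17}}$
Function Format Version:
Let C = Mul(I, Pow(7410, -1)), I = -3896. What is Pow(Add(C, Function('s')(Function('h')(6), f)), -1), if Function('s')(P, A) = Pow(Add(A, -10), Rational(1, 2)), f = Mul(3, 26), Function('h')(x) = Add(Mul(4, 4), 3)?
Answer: Add(Rational(1804335, 232410749), Mul(Rational(13727025, 464821498), Pow(17, Rational(1, 2)))) ≈ 0.12953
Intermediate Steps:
Function('h')(x) = 19 (Function('h')(x) = Add(16, 3) = 19)
f = 78
Function('s')(P, A) = Pow(Add(-10, A), Rational(1, 2))
C = Rational(-1948, 3705) (C = Mul(-3896, Pow(7410, -1)) = Mul(-3896, Rational(1, 7410)) = Rational(-1948, 3705) ≈ -0.52578)
Pow(Add(C, Function('s')(Function('h')(6), f)), -1) = Pow(Add(Rational(-1948, 3705), Pow(Add(-10, 78), Rational(1, 2))), -1) = Pow(Add(Rational(-1948, 3705), Pow(68, Rational(1, 2))), -1) = Pow(Add(Rational(-1948, 3705), Mul(2, Pow(17, Rational(1, 2)))), -1)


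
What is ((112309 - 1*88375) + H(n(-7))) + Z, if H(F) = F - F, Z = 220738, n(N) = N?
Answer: 244672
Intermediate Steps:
H(F) = 0
((112309 - 1*88375) + H(n(-7))) + Z = ((112309 - 1*88375) + 0) + 220738 = ((112309 - 88375) + 0) + 220738 = (23934 + 0) + 220738 = 23934 + 220738 = 244672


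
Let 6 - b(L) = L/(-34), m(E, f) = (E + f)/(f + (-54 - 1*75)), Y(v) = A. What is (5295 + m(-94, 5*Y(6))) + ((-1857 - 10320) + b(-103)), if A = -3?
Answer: -16838011/2448 ≈ -6878.3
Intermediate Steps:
Y(v) = -3
m(E, f) = (E + f)/(-129 + f) (m(E, f) = (E + f)/(f + (-54 - 75)) = (E + f)/(f - 129) = (E + f)/(-129 + f))
b(L) = 6 + L/34 (b(L) = 6 - L/(-34) = 6 - L*(-1)/34 = 6 - (-1)*L/34 = 6 + L/34)
(5295 + m(-94, 5*Y(6))) + ((-1857 - 10320) + b(-103)) = (5295 + (-94 + 5*(-3))/(-129 + 5*(-3))) + ((-1857 - 10320) + (6 + (1/34)*(-103))) = (5295 + (-94 - 15)/(-129 - 15)) + (-12177 + (6 - 103/34)) = (5295 - 109/(-144)) + (-12177 + 101/34) = (5295 - 1/144*(-109)) - 413917/34 = (5295 + 109/144) - 413917/34 = 762589/144 - 413917/34 = -16838011/2448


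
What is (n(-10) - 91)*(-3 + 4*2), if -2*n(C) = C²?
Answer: -705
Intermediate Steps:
n(C) = -C²/2
(n(-10) - 91)*(-3 + 4*2) = (-½*(-10)² - 91)*(-3 + 4*2) = (-½*100 - 91)*(-3 + 8) = (-50 - 91)*5 = -141*5 = -705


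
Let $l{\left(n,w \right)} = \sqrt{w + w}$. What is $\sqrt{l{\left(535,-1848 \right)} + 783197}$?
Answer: $\sqrt{783197 + 4 i \sqrt{231}} \approx 884.98 + 0.034 i$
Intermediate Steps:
$l{\left(n,w \right)} = \sqrt{2} \sqrt{w}$ ($l{\left(n,w \right)} = \sqrt{2 w} = \sqrt{2} \sqrt{w}$)
$\sqrt{l{\left(535,-1848 \right)} + 783197} = \sqrt{\sqrt{2} \sqrt{-1848} + 783197} = \sqrt{\sqrt{2} \cdot 2 i \sqrt{462} + 783197} = \sqrt{4 i \sqrt{231} + 783197} = \sqrt{783197 + 4 i \sqrt{231}}$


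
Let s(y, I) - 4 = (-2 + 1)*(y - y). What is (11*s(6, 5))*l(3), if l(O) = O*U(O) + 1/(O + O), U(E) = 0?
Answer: 22/3 ≈ 7.3333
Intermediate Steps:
s(y, I) = 4 (s(y, I) = 4 + (-2 + 1)*(y - y) = 4 - 1*0 = 4 + 0 = 4)
l(O) = 1/(2*O) (l(O) = O*0 + 1/(O + O) = 0 + 1/(2*O) = 1/(2*O))
(11*s(6, 5))*l(3) = (11*4)*((1/2)/3) = 44*((1/2)*(1/3)) = 44*(1/6) = 22/3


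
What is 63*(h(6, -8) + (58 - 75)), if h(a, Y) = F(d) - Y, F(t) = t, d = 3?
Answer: -378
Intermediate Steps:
h(a, Y) = 3 - Y
63*(h(6, -8) + (58 - 75)) = 63*((3 - 1*(-8)) + (58 - 75)) = 63*((3 + 8) - 17) = 63*(11 - 17) = 63*(-6) = -378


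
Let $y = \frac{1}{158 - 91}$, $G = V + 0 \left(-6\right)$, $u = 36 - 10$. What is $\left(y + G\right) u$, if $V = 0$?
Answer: $\frac{26}{67} \approx 0.38806$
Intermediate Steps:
$u = 26$
$G = 0$ ($G = 0 + 0 \left(-6\right) = 0 + 0 = 0$)
$y = \frac{1}{67}$ ($y = \frac{1}{158 - 91} = \frac{1}{67} \approx 0.014925$)
$\left(y + G\right) u = \left(\frac{1}{67} + 0\right) 26 = \frac{1}{67} \cdot 26 = \frac{26}{67}$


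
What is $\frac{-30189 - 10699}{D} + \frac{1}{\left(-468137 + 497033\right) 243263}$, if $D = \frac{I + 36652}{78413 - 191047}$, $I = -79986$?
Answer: $- \frac{16186358938991963741}{152304442149216} \approx -1.0628 \cdot 10^{5}$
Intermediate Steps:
$D = \frac{21667}{56317}$ ($D = \frac{-79986 + 36652}{78413 - 191047} = - \frac{43334}{-112634} = \left(-43334\right) \left(- \frac{1}{112634}\right) = \frac{21667}{56317} \approx 0.38473$)
$\frac{-30189 - 10699}{D} + \frac{1}{\left(-468137 + 497033\right) 243263} = \frac{-30189 - 10699}{\frac{21667}{56317}} + \frac{1}{\left(-468137 + 497033\right) 243263} = \left(-30189 - 10699\right) \frac{56317}{21667} + \frac{1}{28896} \cdot \frac{1}{243263} = \left(-40888\right) \frac{56317}{21667} + \frac{1}{28896} \cdot \frac{1}{243263} = - \frac{2302689496}{21667} + \frac{1}{7029327648} = - \frac{16186358938991963741}{152304442149216}$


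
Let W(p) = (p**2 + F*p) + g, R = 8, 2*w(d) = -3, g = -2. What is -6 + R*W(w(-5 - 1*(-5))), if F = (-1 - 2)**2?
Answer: -112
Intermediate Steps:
F = 9 (F = (-3)**2 = 9)
w(d) = -3/2 (w(d) = (1/2)*(-3) = -3/2)
W(p) = -2 + p**2 + 9*p (W(p) = (p**2 + 9*p) - 2 = -2 + p**2 + 9*p)
-6 + R*W(w(-5 - 1*(-5))) = -6 + 8*(-2 + (-3/2)**2 + 9*(-3/2)) = -6 + 8*(-2 + 9/4 - 27/2) = -6 + 8*(-53/4) = -6 - 106 = -112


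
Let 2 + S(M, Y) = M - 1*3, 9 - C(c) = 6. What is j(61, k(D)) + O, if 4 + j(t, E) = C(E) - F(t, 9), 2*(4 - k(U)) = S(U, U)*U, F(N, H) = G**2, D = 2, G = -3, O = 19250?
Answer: 19240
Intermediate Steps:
C(c) = 3 (C(c) = 9 - 1*6 = 9 - 6 = 3)
F(N, H) = 9 (F(N, H) = (-3)**2 = 9)
S(M, Y) = -5 + M (S(M, Y) = -2 + (M - 1*3) = -2 + (M - 3) = -2 + (-3 + M) = -5 + M)
k(U) = 4 - U*(-5 + U)/2 (k(U) = 4 - (-5 + U)*U/2 = 4 - U*(-5 + U)/2)
j(t, E) = -10 (j(t, E) = -4 + (3 - 1*9) = -4 + (3 - 9) = -4 - 6 = -10)
j(61, k(D)) + O = -10 + 19250 = 19240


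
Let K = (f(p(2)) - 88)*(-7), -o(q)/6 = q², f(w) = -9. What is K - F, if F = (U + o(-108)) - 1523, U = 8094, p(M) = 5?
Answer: 64092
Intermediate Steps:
o(q) = -6*q²
F = -63413 (F = (8094 - 6*(-108)²) - 1523 = (8094 - 6*11664) - 1523 = (8094 - 69984) - 1523 = -61890 - 1523 = -63413)
K = 679 (K = (-9 - 88)*(-7) = -97*(-7) = 679)
K - F = 679 - 1*(-63413) = 679 + 63413 = 64092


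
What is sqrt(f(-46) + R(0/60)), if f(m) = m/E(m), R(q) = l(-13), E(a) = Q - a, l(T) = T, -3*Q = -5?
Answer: I*sqrt(285571)/143 ≈ 3.737*I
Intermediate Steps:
Q = 5/3 (Q = -1/3*(-5) = 5/3 ≈ 1.6667)
E(a) = 5/3 - a
R(q) = -13
f(m) = m/(5/3 - m)
sqrt(f(-46) + R(0/60)) = sqrt(-3*(-46)/(-5 + 3*(-46)) - 13) = sqrt(-3*(-46)/(-5 - 138) - 13) = sqrt(-3*(-46)/(-143) - 13) = sqrt(-3*(-46)*(-1/143) - 13) = sqrt(-138/143 - 13) = sqrt(-1997/143) = I*sqrt(285571)/143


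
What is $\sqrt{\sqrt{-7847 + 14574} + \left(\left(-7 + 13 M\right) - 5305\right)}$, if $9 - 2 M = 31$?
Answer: $\sqrt{-5455 + 31 \sqrt{7}} \approx 73.301 i$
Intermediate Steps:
$M = -11$ ($M = \frac{9}{2} - \frac{31}{2} = -11$)
$\sqrt{\sqrt{-7847 + 14574} + \left(\left(-7 + 13 M\right) - 5305\right)} = \sqrt{\sqrt{-7847 + 14574} + \left(\left(-7 + 13 \left(-11\right)\right) - 5305\right)} = \sqrt{\sqrt{6727} - 5455} = \sqrt{31 \sqrt{7} - 5455} = \sqrt{-5455 + 31 \sqrt{7}}$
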